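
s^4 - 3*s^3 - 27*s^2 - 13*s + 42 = (s - 7)*(s - 1)*(s + 2)*(s + 3)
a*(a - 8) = a^2 - 8*a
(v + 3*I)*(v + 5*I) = v^2 + 8*I*v - 15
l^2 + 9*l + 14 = (l + 2)*(l + 7)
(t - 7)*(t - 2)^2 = t^3 - 11*t^2 + 32*t - 28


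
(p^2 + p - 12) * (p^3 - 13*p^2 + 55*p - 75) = p^5 - 12*p^4 + 30*p^3 + 136*p^2 - 735*p + 900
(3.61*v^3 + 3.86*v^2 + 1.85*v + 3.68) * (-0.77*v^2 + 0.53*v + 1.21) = -2.7797*v^5 - 1.0589*v^4 + 4.9894*v^3 + 2.8175*v^2 + 4.1889*v + 4.4528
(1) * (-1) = -1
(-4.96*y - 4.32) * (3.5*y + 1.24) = -17.36*y^2 - 21.2704*y - 5.3568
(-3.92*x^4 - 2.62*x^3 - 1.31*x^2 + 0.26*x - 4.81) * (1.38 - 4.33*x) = 16.9736*x^5 + 5.935*x^4 + 2.0567*x^3 - 2.9336*x^2 + 21.1861*x - 6.6378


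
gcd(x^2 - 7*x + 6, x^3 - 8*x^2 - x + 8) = x - 1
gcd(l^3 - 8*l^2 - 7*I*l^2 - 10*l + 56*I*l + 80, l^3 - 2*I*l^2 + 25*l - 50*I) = l^2 - 7*I*l - 10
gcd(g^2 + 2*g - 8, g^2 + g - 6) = g - 2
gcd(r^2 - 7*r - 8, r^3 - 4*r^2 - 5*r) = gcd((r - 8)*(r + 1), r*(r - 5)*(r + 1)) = r + 1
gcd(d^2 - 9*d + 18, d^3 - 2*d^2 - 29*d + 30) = d - 6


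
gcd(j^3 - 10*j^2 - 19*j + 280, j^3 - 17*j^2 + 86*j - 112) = j^2 - 15*j + 56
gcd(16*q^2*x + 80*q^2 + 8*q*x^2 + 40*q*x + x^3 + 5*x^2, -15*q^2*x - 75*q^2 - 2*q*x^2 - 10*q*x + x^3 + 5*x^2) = x + 5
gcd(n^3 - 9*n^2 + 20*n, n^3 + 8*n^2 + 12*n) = n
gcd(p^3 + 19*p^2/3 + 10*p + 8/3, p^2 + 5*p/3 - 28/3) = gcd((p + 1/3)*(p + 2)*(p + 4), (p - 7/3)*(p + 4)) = p + 4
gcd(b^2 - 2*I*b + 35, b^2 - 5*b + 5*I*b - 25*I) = b + 5*I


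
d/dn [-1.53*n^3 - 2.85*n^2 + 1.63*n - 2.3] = -4.59*n^2 - 5.7*n + 1.63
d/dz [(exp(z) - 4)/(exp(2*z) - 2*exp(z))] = (-exp(2*z) + 8*exp(z) - 8)*exp(-z)/(exp(2*z) - 4*exp(z) + 4)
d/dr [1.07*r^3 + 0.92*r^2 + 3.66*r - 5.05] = 3.21*r^2 + 1.84*r + 3.66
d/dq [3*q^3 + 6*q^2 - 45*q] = 9*q^2 + 12*q - 45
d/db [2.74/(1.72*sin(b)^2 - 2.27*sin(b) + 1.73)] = (6.2198 - 9.4256*sin(b))*cos(b)/(1.72*sin(b)^2 - 2.27*sin(b) + 1.73)^2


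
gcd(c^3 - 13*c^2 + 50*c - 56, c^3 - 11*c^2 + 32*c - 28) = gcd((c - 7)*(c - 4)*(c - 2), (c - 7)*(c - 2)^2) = c^2 - 9*c + 14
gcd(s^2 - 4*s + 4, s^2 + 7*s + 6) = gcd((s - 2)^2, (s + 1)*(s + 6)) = 1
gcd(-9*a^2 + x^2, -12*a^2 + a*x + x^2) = -3*a + x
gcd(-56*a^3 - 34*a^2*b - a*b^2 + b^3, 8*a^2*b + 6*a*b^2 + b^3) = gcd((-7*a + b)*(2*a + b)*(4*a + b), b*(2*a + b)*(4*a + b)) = 8*a^2 + 6*a*b + b^2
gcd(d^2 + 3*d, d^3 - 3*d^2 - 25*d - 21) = d + 3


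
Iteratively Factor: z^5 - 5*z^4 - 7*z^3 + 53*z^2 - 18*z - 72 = (z - 4)*(z^4 - z^3 - 11*z^2 + 9*z + 18) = (z - 4)*(z - 3)*(z^3 + 2*z^2 - 5*z - 6) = (z - 4)*(z - 3)*(z - 2)*(z^2 + 4*z + 3) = (z - 4)*(z - 3)*(z - 2)*(z + 1)*(z + 3)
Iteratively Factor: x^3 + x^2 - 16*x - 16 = (x - 4)*(x^2 + 5*x + 4) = (x - 4)*(x + 1)*(x + 4)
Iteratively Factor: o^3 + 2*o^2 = (o)*(o^2 + 2*o) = o*(o + 2)*(o)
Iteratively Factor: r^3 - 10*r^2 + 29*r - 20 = (r - 4)*(r^2 - 6*r + 5) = (r - 5)*(r - 4)*(r - 1)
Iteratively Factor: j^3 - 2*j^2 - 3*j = (j - 3)*(j^2 + j) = (j - 3)*(j + 1)*(j)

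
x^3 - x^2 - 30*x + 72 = (x - 4)*(x - 3)*(x + 6)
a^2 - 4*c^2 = (a - 2*c)*(a + 2*c)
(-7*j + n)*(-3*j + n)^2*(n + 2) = -63*j^3*n - 126*j^3 + 51*j^2*n^2 + 102*j^2*n - 13*j*n^3 - 26*j*n^2 + n^4 + 2*n^3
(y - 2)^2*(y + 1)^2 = y^4 - 2*y^3 - 3*y^2 + 4*y + 4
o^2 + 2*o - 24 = (o - 4)*(o + 6)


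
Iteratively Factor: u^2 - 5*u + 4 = (u - 1)*(u - 4)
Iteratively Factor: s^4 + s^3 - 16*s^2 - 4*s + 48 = (s + 2)*(s^3 - s^2 - 14*s + 24) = (s + 2)*(s + 4)*(s^2 - 5*s + 6) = (s - 2)*(s + 2)*(s + 4)*(s - 3)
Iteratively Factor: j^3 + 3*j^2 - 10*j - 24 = (j - 3)*(j^2 + 6*j + 8) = (j - 3)*(j + 4)*(j + 2)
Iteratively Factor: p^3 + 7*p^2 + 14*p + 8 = (p + 4)*(p^2 + 3*p + 2) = (p + 1)*(p + 4)*(p + 2)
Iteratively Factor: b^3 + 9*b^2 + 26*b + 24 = (b + 4)*(b^2 + 5*b + 6) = (b + 3)*(b + 4)*(b + 2)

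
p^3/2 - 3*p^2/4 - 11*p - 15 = (p/2 + 1)*(p - 6)*(p + 5/2)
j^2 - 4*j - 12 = (j - 6)*(j + 2)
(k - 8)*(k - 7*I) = k^2 - 8*k - 7*I*k + 56*I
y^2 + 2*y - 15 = (y - 3)*(y + 5)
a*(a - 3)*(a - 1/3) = a^3 - 10*a^2/3 + a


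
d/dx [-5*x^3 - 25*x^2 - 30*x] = -15*x^2 - 50*x - 30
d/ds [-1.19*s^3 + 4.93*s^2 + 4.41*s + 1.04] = -3.57*s^2 + 9.86*s + 4.41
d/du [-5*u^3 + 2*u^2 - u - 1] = -15*u^2 + 4*u - 1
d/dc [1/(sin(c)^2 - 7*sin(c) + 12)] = (7 - 2*sin(c))*cos(c)/(sin(c)^2 - 7*sin(c) + 12)^2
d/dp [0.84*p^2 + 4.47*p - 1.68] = 1.68*p + 4.47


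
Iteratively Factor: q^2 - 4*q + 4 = (q - 2)*(q - 2)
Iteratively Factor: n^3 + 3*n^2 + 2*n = (n + 2)*(n^2 + n) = n*(n + 2)*(n + 1)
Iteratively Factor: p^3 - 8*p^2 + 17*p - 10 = (p - 1)*(p^2 - 7*p + 10) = (p - 2)*(p - 1)*(p - 5)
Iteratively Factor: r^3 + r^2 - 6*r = (r)*(r^2 + r - 6) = r*(r - 2)*(r + 3)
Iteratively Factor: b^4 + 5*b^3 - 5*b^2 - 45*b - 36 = (b + 4)*(b^3 + b^2 - 9*b - 9) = (b - 3)*(b + 4)*(b^2 + 4*b + 3) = (b - 3)*(b + 3)*(b + 4)*(b + 1)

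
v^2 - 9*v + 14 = (v - 7)*(v - 2)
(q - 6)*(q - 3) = q^2 - 9*q + 18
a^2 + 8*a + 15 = (a + 3)*(a + 5)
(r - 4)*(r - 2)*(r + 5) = r^3 - r^2 - 22*r + 40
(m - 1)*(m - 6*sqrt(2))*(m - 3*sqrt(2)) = m^3 - 9*sqrt(2)*m^2 - m^2 + 9*sqrt(2)*m + 36*m - 36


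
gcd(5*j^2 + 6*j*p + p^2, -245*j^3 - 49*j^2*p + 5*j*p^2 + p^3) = 5*j + p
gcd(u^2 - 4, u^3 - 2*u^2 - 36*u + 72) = u - 2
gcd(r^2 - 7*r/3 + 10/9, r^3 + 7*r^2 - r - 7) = 1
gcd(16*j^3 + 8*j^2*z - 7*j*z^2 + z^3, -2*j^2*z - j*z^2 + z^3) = j + z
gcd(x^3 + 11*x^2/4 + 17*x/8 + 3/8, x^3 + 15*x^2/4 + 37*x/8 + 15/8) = x^2 + 5*x/2 + 3/2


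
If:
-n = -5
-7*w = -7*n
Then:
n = 5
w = 5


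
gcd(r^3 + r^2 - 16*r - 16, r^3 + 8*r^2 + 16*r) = r + 4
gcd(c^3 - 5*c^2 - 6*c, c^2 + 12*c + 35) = 1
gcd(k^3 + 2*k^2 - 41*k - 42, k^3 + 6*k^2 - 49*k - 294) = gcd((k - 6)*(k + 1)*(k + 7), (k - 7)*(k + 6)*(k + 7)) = k + 7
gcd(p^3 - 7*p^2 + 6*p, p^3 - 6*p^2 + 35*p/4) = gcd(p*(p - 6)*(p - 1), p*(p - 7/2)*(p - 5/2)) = p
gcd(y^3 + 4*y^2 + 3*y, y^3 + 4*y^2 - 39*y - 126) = y + 3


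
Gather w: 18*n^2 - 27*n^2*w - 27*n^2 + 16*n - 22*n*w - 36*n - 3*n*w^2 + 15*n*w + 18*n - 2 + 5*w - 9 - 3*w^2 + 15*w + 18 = -9*n^2 - 2*n + w^2*(-3*n - 3) + w*(-27*n^2 - 7*n + 20) + 7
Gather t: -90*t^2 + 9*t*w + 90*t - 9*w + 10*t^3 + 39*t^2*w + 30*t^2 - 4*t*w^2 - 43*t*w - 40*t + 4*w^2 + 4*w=10*t^3 + t^2*(39*w - 60) + t*(-4*w^2 - 34*w + 50) + 4*w^2 - 5*w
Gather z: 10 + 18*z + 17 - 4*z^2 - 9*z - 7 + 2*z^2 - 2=-2*z^2 + 9*z + 18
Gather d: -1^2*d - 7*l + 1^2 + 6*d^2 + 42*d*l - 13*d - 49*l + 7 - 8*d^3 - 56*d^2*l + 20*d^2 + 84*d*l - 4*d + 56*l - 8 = -8*d^3 + d^2*(26 - 56*l) + d*(126*l - 18)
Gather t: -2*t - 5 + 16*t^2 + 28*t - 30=16*t^2 + 26*t - 35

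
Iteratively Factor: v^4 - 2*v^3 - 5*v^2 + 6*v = (v - 3)*(v^3 + v^2 - 2*v) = (v - 3)*(v + 2)*(v^2 - v) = v*(v - 3)*(v + 2)*(v - 1)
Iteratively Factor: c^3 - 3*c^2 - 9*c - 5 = (c - 5)*(c^2 + 2*c + 1) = (c - 5)*(c + 1)*(c + 1)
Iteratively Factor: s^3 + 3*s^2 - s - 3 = (s - 1)*(s^2 + 4*s + 3) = (s - 1)*(s + 1)*(s + 3)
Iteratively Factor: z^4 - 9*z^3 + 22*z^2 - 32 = (z - 2)*(z^3 - 7*z^2 + 8*z + 16) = (z - 4)*(z - 2)*(z^2 - 3*z - 4) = (z - 4)^2*(z - 2)*(z + 1)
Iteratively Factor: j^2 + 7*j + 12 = (j + 4)*(j + 3)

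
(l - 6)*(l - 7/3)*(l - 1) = l^3 - 28*l^2/3 + 67*l/3 - 14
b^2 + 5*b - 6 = (b - 1)*(b + 6)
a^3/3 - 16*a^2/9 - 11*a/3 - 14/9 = (a/3 + 1/3)*(a - 7)*(a + 2/3)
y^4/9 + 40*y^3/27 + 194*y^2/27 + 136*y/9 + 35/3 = (y/3 + 1)^2*(y + 7/3)*(y + 5)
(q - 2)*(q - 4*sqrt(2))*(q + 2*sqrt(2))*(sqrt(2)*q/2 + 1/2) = sqrt(2)*q^4/2 - 3*q^3/2 - sqrt(2)*q^3 - 9*sqrt(2)*q^2 + 3*q^2 - 8*q + 18*sqrt(2)*q + 16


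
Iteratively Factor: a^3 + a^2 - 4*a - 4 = (a - 2)*(a^2 + 3*a + 2) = (a - 2)*(a + 1)*(a + 2)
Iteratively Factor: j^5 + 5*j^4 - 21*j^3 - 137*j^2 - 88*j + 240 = (j + 3)*(j^4 + 2*j^3 - 27*j^2 - 56*j + 80) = (j - 5)*(j + 3)*(j^3 + 7*j^2 + 8*j - 16) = (j - 5)*(j + 3)*(j + 4)*(j^2 + 3*j - 4) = (j - 5)*(j + 3)*(j + 4)^2*(j - 1)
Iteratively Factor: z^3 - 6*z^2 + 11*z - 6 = (z - 1)*(z^2 - 5*z + 6) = (z - 2)*(z - 1)*(z - 3)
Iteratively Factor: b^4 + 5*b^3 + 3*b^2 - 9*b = (b)*(b^3 + 5*b^2 + 3*b - 9) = b*(b + 3)*(b^2 + 2*b - 3) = b*(b - 1)*(b + 3)*(b + 3)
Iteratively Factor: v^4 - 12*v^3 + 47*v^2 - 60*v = (v - 3)*(v^3 - 9*v^2 + 20*v) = (v - 4)*(v - 3)*(v^2 - 5*v) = v*(v - 4)*(v - 3)*(v - 5)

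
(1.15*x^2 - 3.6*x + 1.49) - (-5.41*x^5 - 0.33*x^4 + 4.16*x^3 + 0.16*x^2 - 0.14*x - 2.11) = 5.41*x^5 + 0.33*x^4 - 4.16*x^3 + 0.99*x^2 - 3.46*x + 3.6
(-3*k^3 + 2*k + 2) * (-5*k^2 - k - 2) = 15*k^5 + 3*k^4 - 4*k^3 - 12*k^2 - 6*k - 4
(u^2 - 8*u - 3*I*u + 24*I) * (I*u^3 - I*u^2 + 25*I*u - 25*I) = I*u^5 + 3*u^4 - 9*I*u^4 - 27*u^3 + 33*I*u^3 + 99*u^2 - 225*I*u^2 - 675*u + 200*I*u + 600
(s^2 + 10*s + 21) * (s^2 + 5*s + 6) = s^4 + 15*s^3 + 77*s^2 + 165*s + 126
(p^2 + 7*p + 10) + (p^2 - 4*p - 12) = 2*p^2 + 3*p - 2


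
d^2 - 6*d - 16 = (d - 8)*(d + 2)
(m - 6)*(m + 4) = m^2 - 2*m - 24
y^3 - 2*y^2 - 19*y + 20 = (y - 5)*(y - 1)*(y + 4)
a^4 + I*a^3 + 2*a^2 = a^2*(a - I)*(a + 2*I)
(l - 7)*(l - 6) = l^2 - 13*l + 42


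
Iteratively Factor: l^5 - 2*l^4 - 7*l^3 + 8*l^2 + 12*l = (l - 2)*(l^4 - 7*l^2 - 6*l) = (l - 3)*(l - 2)*(l^3 + 3*l^2 + 2*l) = (l - 3)*(l - 2)*(l + 2)*(l^2 + l) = (l - 3)*(l - 2)*(l + 1)*(l + 2)*(l)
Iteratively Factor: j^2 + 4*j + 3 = (j + 1)*(j + 3)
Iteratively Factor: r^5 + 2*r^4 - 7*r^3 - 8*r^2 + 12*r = (r + 2)*(r^4 - 7*r^2 + 6*r) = (r - 2)*(r + 2)*(r^3 + 2*r^2 - 3*r) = r*(r - 2)*(r + 2)*(r^2 + 2*r - 3) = r*(r - 2)*(r + 2)*(r + 3)*(r - 1)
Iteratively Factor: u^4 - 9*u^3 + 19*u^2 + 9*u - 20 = (u - 1)*(u^3 - 8*u^2 + 11*u + 20) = (u - 5)*(u - 1)*(u^2 - 3*u - 4) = (u - 5)*(u - 1)*(u + 1)*(u - 4)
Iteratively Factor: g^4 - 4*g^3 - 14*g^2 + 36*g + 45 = (g + 3)*(g^3 - 7*g^2 + 7*g + 15) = (g + 1)*(g + 3)*(g^2 - 8*g + 15) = (g - 5)*(g + 1)*(g + 3)*(g - 3)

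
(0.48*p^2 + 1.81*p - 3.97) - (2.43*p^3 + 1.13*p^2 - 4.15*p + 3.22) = -2.43*p^3 - 0.65*p^2 + 5.96*p - 7.19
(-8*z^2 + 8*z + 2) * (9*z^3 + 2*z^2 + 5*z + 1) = -72*z^5 + 56*z^4 - 6*z^3 + 36*z^2 + 18*z + 2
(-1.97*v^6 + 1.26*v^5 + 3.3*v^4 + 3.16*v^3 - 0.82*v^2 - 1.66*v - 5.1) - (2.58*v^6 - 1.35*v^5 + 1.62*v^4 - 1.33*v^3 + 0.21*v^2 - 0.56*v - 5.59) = -4.55*v^6 + 2.61*v^5 + 1.68*v^4 + 4.49*v^3 - 1.03*v^2 - 1.1*v + 0.49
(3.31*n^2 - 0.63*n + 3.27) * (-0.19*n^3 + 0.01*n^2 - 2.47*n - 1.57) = -0.6289*n^5 + 0.1528*n^4 - 8.8033*n^3 - 3.6079*n^2 - 7.0878*n - 5.1339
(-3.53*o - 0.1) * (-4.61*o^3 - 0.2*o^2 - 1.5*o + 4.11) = 16.2733*o^4 + 1.167*o^3 + 5.315*o^2 - 14.3583*o - 0.411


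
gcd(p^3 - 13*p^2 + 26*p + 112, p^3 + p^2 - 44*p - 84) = p^2 - 5*p - 14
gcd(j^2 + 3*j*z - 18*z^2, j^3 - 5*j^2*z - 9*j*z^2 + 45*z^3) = -j + 3*z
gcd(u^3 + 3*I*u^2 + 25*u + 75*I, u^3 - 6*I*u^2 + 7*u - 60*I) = u^2 - 2*I*u + 15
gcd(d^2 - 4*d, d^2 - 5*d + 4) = d - 4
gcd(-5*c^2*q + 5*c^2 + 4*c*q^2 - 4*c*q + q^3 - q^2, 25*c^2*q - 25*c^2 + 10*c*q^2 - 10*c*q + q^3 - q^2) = 5*c*q - 5*c + q^2 - q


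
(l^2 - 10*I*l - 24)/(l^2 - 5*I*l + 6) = (l - 4*I)/(l + I)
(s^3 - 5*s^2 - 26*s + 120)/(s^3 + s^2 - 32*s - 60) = (s - 4)/(s + 2)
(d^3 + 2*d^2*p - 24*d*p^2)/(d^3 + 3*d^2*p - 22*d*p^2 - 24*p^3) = d/(d + p)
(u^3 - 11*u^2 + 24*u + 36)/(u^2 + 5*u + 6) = (u^3 - 11*u^2 + 24*u + 36)/(u^2 + 5*u + 6)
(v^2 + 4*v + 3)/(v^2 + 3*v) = (v + 1)/v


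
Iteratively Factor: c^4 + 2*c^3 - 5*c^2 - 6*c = (c + 1)*(c^3 + c^2 - 6*c) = (c - 2)*(c + 1)*(c^2 + 3*c) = (c - 2)*(c + 1)*(c + 3)*(c)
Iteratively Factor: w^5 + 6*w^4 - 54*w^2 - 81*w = (w + 3)*(w^4 + 3*w^3 - 9*w^2 - 27*w) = w*(w + 3)*(w^3 + 3*w^2 - 9*w - 27) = w*(w - 3)*(w + 3)*(w^2 + 6*w + 9) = w*(w - 3)*(w + 3)^2*(w + 3)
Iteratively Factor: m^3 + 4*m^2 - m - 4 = (m - 1)*(m^2 + 5*m + 4) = (m - 1)*(m + 1)*(m + 4)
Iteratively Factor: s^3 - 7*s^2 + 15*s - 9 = (s - 1)*(s^2 - 6*s + 9) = (s - 3)*(s - 1)*(s - 3)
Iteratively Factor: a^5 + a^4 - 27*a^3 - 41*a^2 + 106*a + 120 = (a - 5)*(a^4 + 6*a^3 + 3*a^2 - 26*a - 24) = (a - 5)*(a - 2)*(a^3 + 8*a^2 + 19*a + 12) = (a - 5)*(a - 2)*(a + 3)*(a^2 + 5*a + 4) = (a - 5)*(a - 2)*(a + 3)*(a + 4)*(a + 1)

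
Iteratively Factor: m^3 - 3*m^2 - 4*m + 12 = (m - 2)*(m^2 - m - 6) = (m - 3)*(m - 2)*(m + 2)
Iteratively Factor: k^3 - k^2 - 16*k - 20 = (k - 5)*(k^2 + 4*k + 4) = (k - 5)*(k + 2)*(k + 2)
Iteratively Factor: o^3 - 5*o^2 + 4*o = (o - 1)*(o^2 - 4*o) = (o - 4)*(o - 1)*(o)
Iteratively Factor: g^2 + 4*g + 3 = (g + 1)*(g + 3)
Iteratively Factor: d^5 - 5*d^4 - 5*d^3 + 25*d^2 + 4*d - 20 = (d - 5)*(d^4 - 5*d^2 + 4) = (d - 5)*(d - 1)*(d^3 + d^2 - 4*d - 4) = (d - 5)*(d - 2)*(d - 1)*(d^2 + 3*d + 2) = (d - 5)*(d - 2)*(d - 1)*(d + 2)*(d + 1)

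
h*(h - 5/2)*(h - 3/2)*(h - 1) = h^4 - 5*h^3 + 31*h^2/4 - 15*h/4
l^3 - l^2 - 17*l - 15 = (l - 5)*(l + 1)*(l + 3)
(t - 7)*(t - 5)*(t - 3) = t^3 - 15*t^2 + 71*t - 105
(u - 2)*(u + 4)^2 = u^3 + 6*u^2 - 32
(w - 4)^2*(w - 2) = w^3 - 10*w^2 + 32*w - 32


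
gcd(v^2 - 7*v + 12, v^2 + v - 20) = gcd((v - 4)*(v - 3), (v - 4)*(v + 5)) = v - 4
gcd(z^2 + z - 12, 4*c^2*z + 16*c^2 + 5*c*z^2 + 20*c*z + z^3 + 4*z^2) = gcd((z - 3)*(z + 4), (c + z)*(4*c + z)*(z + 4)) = z + 4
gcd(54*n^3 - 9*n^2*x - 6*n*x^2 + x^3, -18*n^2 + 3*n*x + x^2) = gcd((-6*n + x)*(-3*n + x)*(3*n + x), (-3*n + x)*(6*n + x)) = -3*n + x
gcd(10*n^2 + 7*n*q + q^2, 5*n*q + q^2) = 5*n + q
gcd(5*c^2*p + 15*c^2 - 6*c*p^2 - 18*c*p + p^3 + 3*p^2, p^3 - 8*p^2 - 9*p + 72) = p + 3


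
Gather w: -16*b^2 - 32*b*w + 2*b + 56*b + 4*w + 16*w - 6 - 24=-16*b^2 + 58*b + w*(20 - 32*b) - 30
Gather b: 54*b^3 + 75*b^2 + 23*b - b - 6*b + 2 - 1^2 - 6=54*b^3 + 75*b^2 + 16*b - 5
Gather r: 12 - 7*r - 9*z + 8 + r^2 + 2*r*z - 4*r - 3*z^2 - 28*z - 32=r^2 + r*(2*z - 11) - 3*z^2 - 37*z - 12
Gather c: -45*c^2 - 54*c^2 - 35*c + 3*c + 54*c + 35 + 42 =-99*c^2 + 22*c + 77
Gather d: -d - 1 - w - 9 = -d - w - 10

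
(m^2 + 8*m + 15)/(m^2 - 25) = (m + 3)/(m - 5)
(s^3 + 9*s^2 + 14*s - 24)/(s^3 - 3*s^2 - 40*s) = (-s^3 - 9*s^2 - 14*s + 24)/(s*(-s^2 + 3*s + 40))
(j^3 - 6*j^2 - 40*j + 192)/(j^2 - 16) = (j^2 - 2*j - 48)/(j + 4)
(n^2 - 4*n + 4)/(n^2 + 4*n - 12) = (n - 2)/(n + 6)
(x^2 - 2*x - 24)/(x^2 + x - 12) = (x - 6)/(x - 3)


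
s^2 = s^2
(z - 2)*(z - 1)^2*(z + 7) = z^4 + 3*z^3 - 23*z^2 + 33*z - 14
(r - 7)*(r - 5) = r^2 - 12*r + 35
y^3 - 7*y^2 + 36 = (y - 6)*(y - 3)*(y + 2)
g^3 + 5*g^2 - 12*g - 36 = (g - 3)*(g + 2)*(g + 6)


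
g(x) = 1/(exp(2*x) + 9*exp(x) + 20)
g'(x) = (-2*exp(2*x) - 9*exp(x))/(exp(2*x) + 9*exp(x) + 20)^2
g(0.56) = 0.03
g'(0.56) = -0.01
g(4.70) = 0.00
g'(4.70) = -0.00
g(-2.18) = 0.05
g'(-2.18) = -0.00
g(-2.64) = 0.05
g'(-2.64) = -0.00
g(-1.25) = 0.04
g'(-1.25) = -0.01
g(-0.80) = 0.04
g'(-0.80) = -0.01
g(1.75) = 0.01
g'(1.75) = -0.01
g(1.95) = 0.01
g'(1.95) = -0.01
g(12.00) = 0.00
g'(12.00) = 0.00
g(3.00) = 0.00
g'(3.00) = 0.00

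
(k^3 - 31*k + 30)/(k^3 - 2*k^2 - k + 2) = (k^2 + k - 30)/(k^2 - k - 2)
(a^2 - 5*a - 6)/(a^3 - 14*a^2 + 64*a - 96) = (a + 1)/(a^2 - 8*a + 16)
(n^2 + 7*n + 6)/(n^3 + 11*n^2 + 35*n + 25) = (n + 6)/(n^2 + 10*n + 25)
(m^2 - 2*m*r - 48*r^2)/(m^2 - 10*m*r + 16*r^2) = (-m - 6*r)/(-m + 2*r)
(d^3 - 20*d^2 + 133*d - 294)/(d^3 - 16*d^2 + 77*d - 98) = (d - 6)/(d - 2)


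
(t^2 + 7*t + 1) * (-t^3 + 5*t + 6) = -t^5 - 7*t^4 + 4*t^3 + 41*t^2 + 47*t + 6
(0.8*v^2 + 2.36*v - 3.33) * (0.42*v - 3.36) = 0.336*v^3 - 1.6968*v^2 - 9.3282*v + 11.1888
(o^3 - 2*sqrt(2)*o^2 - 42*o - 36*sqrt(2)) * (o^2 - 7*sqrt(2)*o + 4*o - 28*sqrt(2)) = o^5 - 9*sqrt(2)*o^4 + 4*o^4 - 36*sqrt(2)*o^3 - 14*o^3 - 56*o^2 + 258*sqrt(2)*o^2 + 504*o + 1032*sqrt(2)*o + 2016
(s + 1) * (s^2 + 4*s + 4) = s^3 + 5*s^2 + 8*s + 4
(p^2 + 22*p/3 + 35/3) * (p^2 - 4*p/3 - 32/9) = p^4 + 6*p^3 - 5*p^2/3 - 1124*p/27 - 1120/27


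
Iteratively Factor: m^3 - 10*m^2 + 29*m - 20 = (m - 1)*(m^2 - 9*m + 20) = (m - 4)*(m - 1)*(m - 5)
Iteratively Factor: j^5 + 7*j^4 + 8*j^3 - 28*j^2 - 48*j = (j + 4)*(j^4 + 3*j^3 - 4*j^2 - 12*j) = (j - 2)*(j + 4)*(j^3 + 5*j^2 + 6*j) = j*(j - 2)*(j + 4)*(j^2 + 5*j + 6) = j*(j - 2)*(j + 3)*(j + 4)*(j + 2)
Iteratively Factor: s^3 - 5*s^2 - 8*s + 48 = (s - 4)*(s^2 - s - 12) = (s - 4)^2*(s + 3)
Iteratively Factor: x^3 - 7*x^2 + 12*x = (x - 3)*(x^2 - 4*x) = x*(x - 3)*(x - 4)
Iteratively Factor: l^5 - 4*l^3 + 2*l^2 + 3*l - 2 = (l + 2)*(l^4 - 2*l^3 + 2*l - 1) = (l - 1)*(l + 2)*(l^3 - l^2 - l + 1) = (l - 1)^2*(l + 2)*(l^2 - 1) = (l - 1)^2*(l + 1)*(l + 2)*(l - 1)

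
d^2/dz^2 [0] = 0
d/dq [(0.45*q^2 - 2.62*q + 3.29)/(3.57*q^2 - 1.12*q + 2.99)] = (8.8494*q^2 - 20.7996*q - 4.149)/(12.7449*q^4 - 7.9968*q^3 + 22.603*q^2 - 6.6976*q + 8.9401)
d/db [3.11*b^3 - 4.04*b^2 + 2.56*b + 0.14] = 9.33*b^2 - 8.08*b + 2.56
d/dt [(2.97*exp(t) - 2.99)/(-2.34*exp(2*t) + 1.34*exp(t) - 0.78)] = (6.9498*exp(2*t) - 13.9932*exp(t) + 1.69)*exp(t)/(5.4756*exp(4*t) - 6.2712*exp(3*t) + 5.446*exp(2*t) - 2.0904*exp(t) + 0.6084)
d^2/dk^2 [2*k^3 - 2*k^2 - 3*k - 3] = 12*k - 4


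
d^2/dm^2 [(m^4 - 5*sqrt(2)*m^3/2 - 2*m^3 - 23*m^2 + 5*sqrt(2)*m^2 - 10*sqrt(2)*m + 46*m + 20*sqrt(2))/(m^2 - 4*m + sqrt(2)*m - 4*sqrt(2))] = 2*(m^6 - 12*m^5 + 3*sqrt(2)*m^5 - 36*sqrt(2)*m^4 + 54*m^4 - 136*m^3 + 124*sqrt(2)*m^3 - 252*sqrt(2)*m^2 + 120*m^2 - 312*m + 72*sqrt(2)*m - 296*sqrt(2) - 208)/(m^6 - 12*m^5 + 3*sqrt(2)*m^5 - 36*sqrt(2)*m^4 + 54*m^4 - 136*m^3 + 146*sqrt(2)*m^3 - 216*sqrt(2)*m^2 + 288*m^2 - 384*m + 96*sqrt(2)*m - 128*sqrt(2))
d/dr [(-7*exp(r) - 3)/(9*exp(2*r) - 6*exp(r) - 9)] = (7*exp(2*r) + 6*exp(r) + 5)*exp(r)/(9*exp(4*r) - 12*exp(3*r) - 14*exp(2*r) + 12*exp(r) + 9)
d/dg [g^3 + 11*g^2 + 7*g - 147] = 3*g^2 + 22*g + 7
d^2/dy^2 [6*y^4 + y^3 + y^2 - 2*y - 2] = 72*y^2 + 6*y + 2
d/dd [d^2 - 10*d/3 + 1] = 2*d - 10/3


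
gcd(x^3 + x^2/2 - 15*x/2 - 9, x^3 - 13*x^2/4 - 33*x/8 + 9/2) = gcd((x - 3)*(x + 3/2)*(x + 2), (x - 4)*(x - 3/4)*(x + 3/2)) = x + 3/2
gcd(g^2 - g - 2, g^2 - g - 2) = g^2 - g - 2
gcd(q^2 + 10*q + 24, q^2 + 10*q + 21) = 1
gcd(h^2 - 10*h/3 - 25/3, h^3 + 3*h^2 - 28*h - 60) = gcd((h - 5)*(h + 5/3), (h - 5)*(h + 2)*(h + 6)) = h - 5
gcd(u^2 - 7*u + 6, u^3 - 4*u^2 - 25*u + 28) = u - 1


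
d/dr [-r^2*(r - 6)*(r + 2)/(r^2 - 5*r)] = (-2*r^3 + 19*r^2 - 40*r - 60)/(r^2 - 10*r + 25)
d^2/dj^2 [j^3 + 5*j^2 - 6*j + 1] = 6*j + 10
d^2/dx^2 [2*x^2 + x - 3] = 4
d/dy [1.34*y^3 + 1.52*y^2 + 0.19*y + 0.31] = 4.02*y^2 + 3.04*y + 0.19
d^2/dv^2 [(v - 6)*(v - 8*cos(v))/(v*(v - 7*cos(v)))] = (v^5*cos(v) - 2*v^4*sin(v) - 6*v^4*cos(v) + 7*v^4*cos(2*v)/2 - 21*v^4/2 + 24*v^3*sin(v) - 7*v^3*sin(2*v) - 2*v^3*cos(v) - 21*v^3*cos(2*v) + 51*v^3 + 288*v^2*cos(v) - 1008*v*cos(2*v) - 1008*v + 3528*cos(v) + 1176*cos(3*v))/(v^3*(v - 7*cos(v))^3)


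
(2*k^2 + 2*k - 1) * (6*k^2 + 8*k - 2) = 12*k^4 + 28*k^3 + 6*k^2 - 12*k + 2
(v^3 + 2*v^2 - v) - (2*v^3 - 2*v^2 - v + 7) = -v^3 + 4*v^2 - 7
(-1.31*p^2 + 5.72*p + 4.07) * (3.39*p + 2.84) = -4.4409*p^3 + 15.6704*p^2 + 30.0421*p + 11.5588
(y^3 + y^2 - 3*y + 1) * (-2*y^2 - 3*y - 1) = -2*y^5 - 5*y^4 + 2*y^3 + 6*y^2 - 1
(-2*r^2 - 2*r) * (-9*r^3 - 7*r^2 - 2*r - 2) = 18*r^5 + 32*r^4 + 18*r^3 + 8*r^2 + 4*r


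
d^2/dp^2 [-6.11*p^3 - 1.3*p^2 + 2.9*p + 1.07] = -36.66*p - 2.6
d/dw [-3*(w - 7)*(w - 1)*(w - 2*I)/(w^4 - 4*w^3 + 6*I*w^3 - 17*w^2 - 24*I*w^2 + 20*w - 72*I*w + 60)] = (3*w^6 + w^5*(-48 - 12*I) + w^4*(246 + 96*I) + w^3*(-864 + 132*I) + w^2*(1923 - 2424*I) + w*(864 + 2148*I) - 4284 - 3720*I)/(w^8 + w^7*(-8 + 12*I) + w^6*(-54 - 96*I) + w^5*(464 - 156*I) + w^4*(537 + 1632*I) + w^3*(-4616 + 2208*I) + w^2*(-6824 - 5760*I) + w*(2400 - 8640*I) + 3600)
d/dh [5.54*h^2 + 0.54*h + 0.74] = 11.08*h + 0.54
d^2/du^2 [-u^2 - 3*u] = -2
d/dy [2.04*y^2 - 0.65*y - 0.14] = 4.08*y - 0.65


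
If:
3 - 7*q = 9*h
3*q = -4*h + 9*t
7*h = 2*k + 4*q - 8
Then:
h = 63*t - 9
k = 765*t/2 - 103/2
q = 12 - 81*t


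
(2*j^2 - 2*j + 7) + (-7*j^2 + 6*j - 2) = -5*j^2 + 4*j + 5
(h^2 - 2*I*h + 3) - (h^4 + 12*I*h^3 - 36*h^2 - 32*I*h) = -h^4 - 12*I*h^3 + 37*h^2 + 30*I*h + 3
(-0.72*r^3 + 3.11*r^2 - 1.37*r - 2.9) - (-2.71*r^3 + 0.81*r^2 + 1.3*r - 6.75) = 1.99*r^3 + 2.3*r^2 - 2.67*r + 3.85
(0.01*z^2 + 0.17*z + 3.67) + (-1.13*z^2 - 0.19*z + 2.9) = -1.12*z^2 - 0.02*z + 6.57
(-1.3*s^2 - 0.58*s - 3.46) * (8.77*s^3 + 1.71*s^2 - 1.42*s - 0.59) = -11.401*s^5 - 7.3096*s^4 - 29.49*s^3 - 4.326*s^2 + 5.2554*s + 2.0414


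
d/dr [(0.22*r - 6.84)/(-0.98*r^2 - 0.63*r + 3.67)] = (0.2156*r^2 - 13.4064*r - 3.5018)/(0.9604*r^4 + 1.2348*r^3 - 6.7963*r^2 - 4.6242*r + 13.4689)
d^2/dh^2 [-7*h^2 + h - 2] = -14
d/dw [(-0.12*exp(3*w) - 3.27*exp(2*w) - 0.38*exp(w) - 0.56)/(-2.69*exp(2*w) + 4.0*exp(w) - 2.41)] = (0.3228*exp(4*w) - 0.960000000000001*exp(3*w) - 13.2346*exp(2*w) + 12.7486*exp(w) + 3.1558)*exp(w)/(7.2361*exp(4*w) - 21.52*exp(3*w) + 28.9658*exp(2*w) - 19.28*exp(w) + 5.8081)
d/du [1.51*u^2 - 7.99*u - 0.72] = 3.02*u - 7.99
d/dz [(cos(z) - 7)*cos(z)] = (7 - 2*cos(z))*sin(z)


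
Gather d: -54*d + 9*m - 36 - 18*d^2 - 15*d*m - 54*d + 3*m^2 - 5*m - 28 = -18*d^2 + d*(-15*m - 108) + 3*m^2 + 4*m - 64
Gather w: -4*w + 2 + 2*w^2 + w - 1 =2*w^2 - 3*w + 1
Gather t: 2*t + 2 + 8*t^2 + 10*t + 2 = 8*t^2 + 12*t + 4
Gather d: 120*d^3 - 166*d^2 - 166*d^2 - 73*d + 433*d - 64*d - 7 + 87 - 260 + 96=120*d^3 - 332*d^2 + 296*d - 84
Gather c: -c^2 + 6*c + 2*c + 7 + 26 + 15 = -c^2 + 8*c + 48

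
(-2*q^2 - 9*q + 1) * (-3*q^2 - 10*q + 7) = 6*q^4 + 47*q^3 + 73*q^2 - 73*q + 7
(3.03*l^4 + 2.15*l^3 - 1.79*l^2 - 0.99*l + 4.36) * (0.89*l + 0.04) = 2.6967*l^5 + 2.0347*l^4 - 1.5071*l^3 - 0.9527*l^2 + 3.8408*l + 0.1744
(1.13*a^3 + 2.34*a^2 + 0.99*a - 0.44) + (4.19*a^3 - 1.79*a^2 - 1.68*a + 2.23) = 5.32*a^3 + 0.55*a^2 - 0.69*a + 1.79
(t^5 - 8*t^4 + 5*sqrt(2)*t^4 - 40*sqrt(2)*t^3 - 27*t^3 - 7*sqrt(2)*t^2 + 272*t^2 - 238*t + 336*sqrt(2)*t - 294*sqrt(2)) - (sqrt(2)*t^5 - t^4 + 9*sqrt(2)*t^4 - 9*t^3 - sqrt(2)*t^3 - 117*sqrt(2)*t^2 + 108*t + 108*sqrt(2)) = -sqrt(2)*t^5 + t^5 - 7*t^4 - 4*sqrt(2)*t^4 - 39*sqrt(2)*t^3 - 18*t^3 + 110*sqrt(2)*t^2 + 272*t^2 - 346*t + 336*sqrt(2)*t - 402*sqrt(2)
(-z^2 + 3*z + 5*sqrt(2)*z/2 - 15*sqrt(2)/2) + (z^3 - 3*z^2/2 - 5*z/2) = z^3 - 5*z^2/2 + z/2 + 5*sqrt(2)*z/2 - 15*sqrt(2)/2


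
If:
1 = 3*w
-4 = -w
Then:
No Solution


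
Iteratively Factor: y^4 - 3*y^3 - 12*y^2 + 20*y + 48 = (y + 2)*(y^3 - 5*y^2 - 2*y + 24) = (y - 4)*(y + 2)*(y^2 - y - 6) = (y - 4)*(y + 2)^2*(y - 3)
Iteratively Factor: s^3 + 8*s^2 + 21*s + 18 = (s + 3)*(s^2 + 5*s + 6) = (s + 2)*(s + 3)*(s + 3)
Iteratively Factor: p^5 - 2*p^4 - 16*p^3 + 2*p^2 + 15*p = (p + 3)*(p^4 - 5*p^3 - p^2 + 5*p) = (p - 1)*(p + 3)*(p^3 - 4*p^2 - 5*p) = (p - 1)*(p + 1)*(p + 3)*(p^2 - 5*p) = (p - 5)*(p - 1)*(p + 1)*(p + 3)*(p)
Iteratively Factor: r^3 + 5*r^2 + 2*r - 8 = (r + 4)*(r^2 + r - 2) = (r + 2)*(r + 4)*(r - 1)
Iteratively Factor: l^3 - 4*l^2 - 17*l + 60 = (l + 4)*(l^2 - 8*l + 15) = (l - 5)*(l + 4)*(l - 3)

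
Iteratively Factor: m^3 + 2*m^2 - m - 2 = (m + 1)*(m^2 + m - 2) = (m + 1)*(m + 2)*(m - 1)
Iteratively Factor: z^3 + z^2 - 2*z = (z + 2)*(z^2 - z) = (z - 1)*(z + 2)*(z)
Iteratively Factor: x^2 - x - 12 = (x - 4)*(x + 3)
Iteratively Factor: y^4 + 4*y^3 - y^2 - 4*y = (y + 1)*(y^3 + 3*y^2 - 4*y) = (y - 1)*(y + 1)*(y^2 + 4*y) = y*(y - 1)*(y + 1)*(y + 4)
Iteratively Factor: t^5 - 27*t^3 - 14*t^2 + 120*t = (t - 2)*(t^4 + 2*t^3 - 23*t^2 - 60*t) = (t - 2)*(t + 3)*(t^3 - t^2 - 20*t) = t*(t - 2)*(t + 3)*(t^2 - t - 20) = t*(t - 5)*(t - 2)*(t + 3)*(t + 4)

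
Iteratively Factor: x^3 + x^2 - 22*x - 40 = (x + 2)*(x^2 - x - 20) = (x - 5)*(x + 2)*(x + 4)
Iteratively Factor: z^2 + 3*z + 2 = (z + 1)*(z + 2)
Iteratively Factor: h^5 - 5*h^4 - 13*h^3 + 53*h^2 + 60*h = (h + 3)*(h^4 - 8*h^3 + 11*h^2 + 20*h) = (h - 5)*(h + 3)*(h^3 - 3*h^2 - 4*h) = (h - 5)*(h + 1)*(h + 3)*(h^2 - 4*h) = (h - 5)*(h - 4)*(h + 1)*(h + 3)*(h)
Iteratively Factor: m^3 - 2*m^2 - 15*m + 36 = (m + 4)*(m^2 - 6*m + 9) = (m - 3)*(m + 4)*(m - 3)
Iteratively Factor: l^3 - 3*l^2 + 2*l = (l)*(l^2 - 3*l + 2) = l*(l - 1)*(l - 2)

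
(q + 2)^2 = q^2 + 4*q + 4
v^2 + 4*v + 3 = (v + 1)*(v + 3)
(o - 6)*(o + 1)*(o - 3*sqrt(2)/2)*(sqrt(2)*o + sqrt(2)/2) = sqrt(2)*o^4 - 9*sqrt(2)*o^3/2 - 3*o^3 - 17*sqrt(2)*o^2/2 + 27*o^2/2 - 3*sqrt(2)*o + 51*o/2 + 9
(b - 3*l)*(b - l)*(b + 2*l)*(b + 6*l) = b^4 + 4*b^3*l - 17*b^2*l^2 - 24*b*l^3 + 36*l^4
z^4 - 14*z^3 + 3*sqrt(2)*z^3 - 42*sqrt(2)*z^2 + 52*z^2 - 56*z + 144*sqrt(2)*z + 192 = (z - 8)*(z - 6)*(z + sqrt(2))*(z + 2*sqrt(2))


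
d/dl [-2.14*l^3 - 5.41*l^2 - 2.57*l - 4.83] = -6.42*l^2 - 10.82*l - 2.57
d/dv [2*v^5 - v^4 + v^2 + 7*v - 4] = 10*v^4 - 4*v^3 + 2*v + 7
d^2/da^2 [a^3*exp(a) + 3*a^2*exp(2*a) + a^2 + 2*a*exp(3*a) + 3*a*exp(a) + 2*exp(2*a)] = a^3*exp(a) + 12*a^2*exp(2*a) + 6*a^2*exp(a) + 18*a*exp(3*a) + 24*a*exp(2*a) + 9*a*exp(a) + 12*exp(3*a) + 14*exp(2*a) + 6*exp(a) + 2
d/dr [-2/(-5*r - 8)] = -10/(5*r + 8)^2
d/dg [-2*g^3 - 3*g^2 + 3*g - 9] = -6*g^2 - 6*g + 3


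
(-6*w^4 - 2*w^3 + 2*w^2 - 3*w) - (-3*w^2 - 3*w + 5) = -6*w^4 - 2*w^3 + 5*w^2 - 5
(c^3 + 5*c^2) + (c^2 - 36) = c^3 + 6*c^2 - 36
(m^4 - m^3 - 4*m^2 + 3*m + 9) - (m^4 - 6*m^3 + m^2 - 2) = 5*m^3 - 5*m^2 + 3*m + 11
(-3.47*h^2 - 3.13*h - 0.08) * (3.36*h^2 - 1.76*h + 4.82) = -11.6592*h^4 - 4.4096*h^3 - 11.4854*h^2 - 14.9458*h - 0.3856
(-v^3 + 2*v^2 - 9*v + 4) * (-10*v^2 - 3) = 10*v^5 - 20*v^4 + 93*v^3 - 46*v^2 + 27*v - 12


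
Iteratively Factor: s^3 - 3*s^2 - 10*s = (s)*(s^2 - 3*s - 10) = s*(s + 2)*(s - 5)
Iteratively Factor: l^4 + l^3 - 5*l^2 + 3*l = (l + 3)*(l^3 - 2*l^2 + l) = (l - 1)*(l + 3)*(l^2 - l) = l*(l - 1)*(l + 3)*(l - 1)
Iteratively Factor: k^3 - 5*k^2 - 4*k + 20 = (k - 2)*(k^2 - 3*k - 10) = (k - 2)*(k + 2)*(k - 5)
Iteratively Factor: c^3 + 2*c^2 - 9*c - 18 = (c + 2)*(c^2 - 9) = (c + 2)*(c + 3)*(c - 3)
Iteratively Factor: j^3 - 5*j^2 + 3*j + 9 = (j + 1)*(j^2 - 6*j + 9) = (j - 3)*(j + 1)*(j - 3)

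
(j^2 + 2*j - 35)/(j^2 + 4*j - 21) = (j - 5)/(j - 3)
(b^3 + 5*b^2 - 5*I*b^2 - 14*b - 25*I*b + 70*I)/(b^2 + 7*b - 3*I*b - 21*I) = (b^2 - b*(2 + 5*I) + 10*I)/(b - 3*I)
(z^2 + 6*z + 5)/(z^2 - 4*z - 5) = (z + 5)/(z - 5)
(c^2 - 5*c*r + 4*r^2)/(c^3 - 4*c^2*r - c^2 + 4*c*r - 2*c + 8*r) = (c - r)/(c^2 - c - 2)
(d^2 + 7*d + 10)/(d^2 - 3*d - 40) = (d + 2)/(d - 8)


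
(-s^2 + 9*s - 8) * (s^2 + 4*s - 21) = -s^4 + 5*s^3 + 49*s^2 - 221*s + 168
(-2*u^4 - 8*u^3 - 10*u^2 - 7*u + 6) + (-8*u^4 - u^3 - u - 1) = -10*u^4 - 9*u^3 - 10*u^2 - 8*u + 5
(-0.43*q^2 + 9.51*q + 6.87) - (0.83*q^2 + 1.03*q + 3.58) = -1.26*q^2 + 8.48*q + 3.29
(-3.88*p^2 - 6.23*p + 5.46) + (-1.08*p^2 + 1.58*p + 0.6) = -4.96*p^2 - 4.65*p + 6.06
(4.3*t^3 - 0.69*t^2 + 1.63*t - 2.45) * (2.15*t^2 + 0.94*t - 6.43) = 9.245*t^5 + 2.5585*t^4 - 24.7931*t^3 + 0.701399999999999*t^2 - 12.7839*t + 15.7535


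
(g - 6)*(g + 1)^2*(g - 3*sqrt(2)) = g^4 - 3*sqrt(2)*g^3 - 4*g^3 - 11*g^2 + 12*sqrt(2)*g^2 - 6*g + 33*sqrt(2)*g + 18*sqrt(2)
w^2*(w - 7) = w^3 - 7*w^2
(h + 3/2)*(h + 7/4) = h^2 + 13*h/4 + 21/8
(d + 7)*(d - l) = d^2 - d*l + 7*d - 7*l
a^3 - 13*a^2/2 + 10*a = a*(a - 4)*(a - 5/2)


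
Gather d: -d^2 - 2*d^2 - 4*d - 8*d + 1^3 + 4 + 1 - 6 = -3*d^2 - 12*d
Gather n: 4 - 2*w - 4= -2*w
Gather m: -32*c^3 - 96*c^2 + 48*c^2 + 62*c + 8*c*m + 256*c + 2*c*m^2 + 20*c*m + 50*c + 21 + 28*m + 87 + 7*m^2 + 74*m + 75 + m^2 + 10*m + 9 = -32*c^3 - 48*c^2 + 368*c + m^2*(2*c + 8) + m*(28*c + 112) + 192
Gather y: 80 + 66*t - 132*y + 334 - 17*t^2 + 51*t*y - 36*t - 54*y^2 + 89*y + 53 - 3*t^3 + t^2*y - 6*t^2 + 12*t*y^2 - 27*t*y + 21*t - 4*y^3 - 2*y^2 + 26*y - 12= -3*t^3 - 23*t^2 + 51*t - 4*y^3 + y^2*(12*t - 56) + y*(t^2 + 24*t - 17) + 455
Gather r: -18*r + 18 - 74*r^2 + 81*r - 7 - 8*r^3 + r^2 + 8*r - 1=-8*r^3 - 73*r^2 + 71*r + 10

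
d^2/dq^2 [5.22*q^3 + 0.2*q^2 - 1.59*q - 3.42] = 31.32*q + 0.4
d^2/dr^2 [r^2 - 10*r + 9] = 2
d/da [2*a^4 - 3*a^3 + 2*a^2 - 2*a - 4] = 8*a^3 - 9*a^2 + 4*a - 2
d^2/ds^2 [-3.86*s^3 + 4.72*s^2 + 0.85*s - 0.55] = 9.44 - 23.16*s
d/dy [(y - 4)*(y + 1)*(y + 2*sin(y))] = (y - 4)*(y + 1)*(2*cos(y) + 1) + (y - 4)*(y + 2*sin(y)) + (y + 1)*(y + 2*sin(y))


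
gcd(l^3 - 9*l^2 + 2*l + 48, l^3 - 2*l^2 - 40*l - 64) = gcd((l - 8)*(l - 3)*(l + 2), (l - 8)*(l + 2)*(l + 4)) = l^2 - 6*l - 16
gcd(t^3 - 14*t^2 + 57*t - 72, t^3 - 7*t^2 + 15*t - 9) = t^2 - 6*t + 9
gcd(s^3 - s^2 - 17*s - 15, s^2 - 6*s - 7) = s + 1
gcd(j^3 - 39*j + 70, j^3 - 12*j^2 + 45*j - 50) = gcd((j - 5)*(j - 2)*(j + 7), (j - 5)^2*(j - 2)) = j^2 - 7*j + 10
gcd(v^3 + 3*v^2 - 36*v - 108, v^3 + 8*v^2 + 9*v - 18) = v^2 + 9*v + 18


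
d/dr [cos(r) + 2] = -sin(r)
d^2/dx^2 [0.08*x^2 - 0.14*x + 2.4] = 0.160000000000000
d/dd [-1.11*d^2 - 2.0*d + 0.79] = -2.22*d - 2.0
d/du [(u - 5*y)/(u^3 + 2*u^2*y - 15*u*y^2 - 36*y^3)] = (-2*u^2 + 19*u*y - 37*y^2)/(u^5 + u^4*y - 29*u^3*y^2 - 45*u^2*y^3 + 216*u*y^4 + 432*y^5)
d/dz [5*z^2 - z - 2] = 10*z - 1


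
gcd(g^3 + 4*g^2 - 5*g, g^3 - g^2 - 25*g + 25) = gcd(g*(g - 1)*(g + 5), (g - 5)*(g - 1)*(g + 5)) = g^2 + 4*g - 5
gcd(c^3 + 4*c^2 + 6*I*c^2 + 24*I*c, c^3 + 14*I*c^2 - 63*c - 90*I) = c + 6*I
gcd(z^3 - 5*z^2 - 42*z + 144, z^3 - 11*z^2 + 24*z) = z^2 - 11*z + 24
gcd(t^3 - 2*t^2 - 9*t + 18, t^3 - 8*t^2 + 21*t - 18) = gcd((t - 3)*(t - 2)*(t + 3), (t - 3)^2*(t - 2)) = t^2 - 5*t + 6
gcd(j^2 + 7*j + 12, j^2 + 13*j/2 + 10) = j + 4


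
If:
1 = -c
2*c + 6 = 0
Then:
No Solution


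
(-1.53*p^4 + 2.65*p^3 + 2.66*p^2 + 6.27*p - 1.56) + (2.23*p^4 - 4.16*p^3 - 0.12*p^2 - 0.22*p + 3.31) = 0.7*p^4 - 1.51*p^3 + 2.54*p^2 + 6.05*p + 1.75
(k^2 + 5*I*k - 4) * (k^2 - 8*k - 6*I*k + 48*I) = k^4 - 8*k^3 - I*k^3 + 26*k^2 + 8*I*k^2 - 208*k + 24*I*k - 192*I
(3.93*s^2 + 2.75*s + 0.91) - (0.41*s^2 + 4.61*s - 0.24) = 3.52*s^2 - 1.86*s + 1.15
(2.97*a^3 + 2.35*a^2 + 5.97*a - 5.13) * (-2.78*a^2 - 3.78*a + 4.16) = -8.2566*a^5 - 17.7596*a^4 - 13.1244*a^3 + 1.4708*a^2 + 44.2266*a - 21.3408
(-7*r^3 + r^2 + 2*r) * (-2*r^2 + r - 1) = 14*r^5 - 9*r^4 + 4*r^3 + r^2 - 2*r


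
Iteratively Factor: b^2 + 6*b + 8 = (b + 2)*(b + 4)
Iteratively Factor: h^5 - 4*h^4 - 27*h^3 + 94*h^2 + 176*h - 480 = (h + 3)*(h^4 - 7*h^3 - 6*h^2 + 112*h - 160) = (h + 3)*(h + 4)*(h^3 - 11*h^2 + 38*h - 40) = (h - 4)*(h + 3)*(h + 4)*(h^2 - 7*h + 10) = (h - 5)*(h - 4)*(h + 3)*(h + 4)*(h - 2)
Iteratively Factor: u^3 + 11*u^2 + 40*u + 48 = (u + 4)*(u^2 + 7*u + 12) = (u + 3)*(u + 4)*(u + 4)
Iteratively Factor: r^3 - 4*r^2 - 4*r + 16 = (r + 2)*(r^2 - 6*r + 8) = (r - 2)*(r + 2)*(r - 4)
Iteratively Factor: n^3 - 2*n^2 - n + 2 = (n + 1)*(n^2 - 3*n + 2) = (n - 2)*(n + 1)*(n - 1)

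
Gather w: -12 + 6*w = 6*w - 12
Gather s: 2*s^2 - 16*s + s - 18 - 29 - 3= 2*s^2 - 15*s - 50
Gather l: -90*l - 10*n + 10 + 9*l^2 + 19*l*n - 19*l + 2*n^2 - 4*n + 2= 9*l^2 + l*(19*n - 109) + 2*n^2 - 14*n + 12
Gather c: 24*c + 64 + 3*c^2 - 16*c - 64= 3*c^2 + 8*c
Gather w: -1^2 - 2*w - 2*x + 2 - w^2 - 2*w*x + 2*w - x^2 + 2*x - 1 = -w^2 - 2*w*x - x^2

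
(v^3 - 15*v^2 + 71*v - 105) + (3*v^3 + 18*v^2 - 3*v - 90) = 4*v^3 + 3*v^2 + 68*v - 195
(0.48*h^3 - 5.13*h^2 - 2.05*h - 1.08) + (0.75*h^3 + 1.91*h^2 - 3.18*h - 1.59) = 1.23*h^3 - 3.22*h^2 - 5.23*h - 2.67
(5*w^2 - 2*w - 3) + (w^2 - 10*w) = 6*w^2 - 12*w - 3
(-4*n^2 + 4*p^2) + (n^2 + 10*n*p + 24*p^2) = -3*n^2 + 10*n*p + 28*p^2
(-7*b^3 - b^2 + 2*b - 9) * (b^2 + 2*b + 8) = -7*b^5 - 15*b^4 - 56*b^3 - 13*b^2 - 2*b - 72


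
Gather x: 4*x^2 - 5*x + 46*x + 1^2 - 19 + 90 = 4*x^2 + 41*x + 72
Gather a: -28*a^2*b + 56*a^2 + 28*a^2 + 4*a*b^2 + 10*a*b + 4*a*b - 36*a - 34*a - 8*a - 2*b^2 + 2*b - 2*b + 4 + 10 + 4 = a^2*(84 - 28*b) + a*(4*b^2 + 14*b - 78) - 2*b^2 + 18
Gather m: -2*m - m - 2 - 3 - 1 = -3*m - 6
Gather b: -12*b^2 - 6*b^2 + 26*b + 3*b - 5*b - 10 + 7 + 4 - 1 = -18*b^2 + 24*b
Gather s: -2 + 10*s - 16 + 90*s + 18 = 100*s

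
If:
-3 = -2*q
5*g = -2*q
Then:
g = -3/5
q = 3/2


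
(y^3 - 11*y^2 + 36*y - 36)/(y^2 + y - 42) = (y^2 - 5*y + 6)/(y + 7)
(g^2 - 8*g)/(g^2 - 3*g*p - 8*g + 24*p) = g/(g - 3*p)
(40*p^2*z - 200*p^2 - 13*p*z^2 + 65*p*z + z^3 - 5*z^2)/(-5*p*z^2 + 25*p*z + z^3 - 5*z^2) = (-8*p + z)/z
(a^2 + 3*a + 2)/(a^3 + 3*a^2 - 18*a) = (a^2 + 3*a + 2)/(a*(a^2 + 3*a - 18))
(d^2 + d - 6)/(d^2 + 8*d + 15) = (d - 2)/(d + 5)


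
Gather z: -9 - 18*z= -18*z - 9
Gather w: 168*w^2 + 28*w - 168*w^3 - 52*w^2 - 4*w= -168*w^3 + 116*w^2 + 24*w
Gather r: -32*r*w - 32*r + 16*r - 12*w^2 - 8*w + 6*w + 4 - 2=r*(-32*w - 16) - 12*w^2 - 2*w + 2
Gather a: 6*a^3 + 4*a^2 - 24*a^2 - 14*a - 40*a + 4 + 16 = 6*a^3 - 20*a^2 - 54*a + 20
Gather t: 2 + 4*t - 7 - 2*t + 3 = 2*t - 2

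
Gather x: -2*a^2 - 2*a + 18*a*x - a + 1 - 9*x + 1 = -2*a^2 - 3*a + x*(18*a - 9) + 2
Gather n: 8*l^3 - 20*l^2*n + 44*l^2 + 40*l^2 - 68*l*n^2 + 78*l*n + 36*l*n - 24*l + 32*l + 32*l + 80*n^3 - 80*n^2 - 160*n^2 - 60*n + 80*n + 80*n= 8*l^3 + 84*l^2 + 40*l + 80*n^3 + n^2*(-68*l - 240) + n*(-20*l^2 + 114*l + 100)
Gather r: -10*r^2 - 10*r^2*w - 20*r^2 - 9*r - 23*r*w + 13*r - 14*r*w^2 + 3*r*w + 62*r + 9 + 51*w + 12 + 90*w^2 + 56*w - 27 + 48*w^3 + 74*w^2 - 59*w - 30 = r^2*(-10*w - 30) + r*(-14*w^2 - 20*w + 66) + 48*w^3 + 164*w^2 + 48*w - 36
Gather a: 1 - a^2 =1 - a^2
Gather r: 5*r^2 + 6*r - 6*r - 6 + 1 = 5*r^2 - 5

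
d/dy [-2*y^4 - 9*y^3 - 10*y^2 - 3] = y*(-8*y^2 - 27*y - 20)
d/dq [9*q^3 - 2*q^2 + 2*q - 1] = 27*q^2 - 4*q + 2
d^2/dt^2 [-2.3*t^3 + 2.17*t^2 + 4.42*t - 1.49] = 4.34 - 13.8*t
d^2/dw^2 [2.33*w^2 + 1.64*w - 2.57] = 4.66000000000000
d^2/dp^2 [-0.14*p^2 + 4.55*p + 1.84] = -0.280000000000000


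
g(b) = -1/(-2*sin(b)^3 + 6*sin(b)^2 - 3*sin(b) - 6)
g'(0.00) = -0.08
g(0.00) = 0.17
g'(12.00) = -1.70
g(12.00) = 0.42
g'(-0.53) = -1.26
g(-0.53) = 0.37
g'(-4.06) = -0.05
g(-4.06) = 0.18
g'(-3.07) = 0.12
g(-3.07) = 0.17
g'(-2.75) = 0.52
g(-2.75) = 0.26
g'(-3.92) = -0.05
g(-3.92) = 0.17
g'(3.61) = 0.82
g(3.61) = 0.31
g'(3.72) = 1.89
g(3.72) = 0.45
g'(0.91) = 0.05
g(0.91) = 0.18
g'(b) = -(6*sin(b)^2*cos(b) - 12*sin(b)*cos(b) + 3*cos(b))/(-2*sin(b)^3 + 6*sin(b)^2 - 3*sin(b) - 6)^2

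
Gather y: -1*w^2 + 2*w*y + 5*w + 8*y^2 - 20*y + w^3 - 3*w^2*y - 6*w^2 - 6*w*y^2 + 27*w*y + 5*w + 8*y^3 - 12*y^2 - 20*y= w^3 - 7*w^2 + 10*w + 8*y^3 + y^2*(-6*w - 4) + y*(-3*w^2 + 29*w - 40)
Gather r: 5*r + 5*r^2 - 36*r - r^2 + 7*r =4*r^2 - 24*r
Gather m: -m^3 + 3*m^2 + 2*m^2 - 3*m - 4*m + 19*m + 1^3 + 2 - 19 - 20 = -m^3 + 5*m^2 + 12*m - 36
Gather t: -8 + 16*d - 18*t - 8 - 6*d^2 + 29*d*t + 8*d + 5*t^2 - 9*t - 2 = -6*d^2 + 24*d + 5*t^2 + t*(29*d - 27) - 18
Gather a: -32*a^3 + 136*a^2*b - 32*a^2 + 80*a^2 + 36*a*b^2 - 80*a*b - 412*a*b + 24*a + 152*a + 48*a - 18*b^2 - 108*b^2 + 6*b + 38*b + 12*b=-32*a^3 + a^2*(136*b + 48) + a*(36*b^2 - 492*b + 224) - 126*b^2 + 56*b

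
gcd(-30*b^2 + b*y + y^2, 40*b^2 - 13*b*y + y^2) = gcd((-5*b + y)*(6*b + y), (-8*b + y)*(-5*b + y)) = -5*b + y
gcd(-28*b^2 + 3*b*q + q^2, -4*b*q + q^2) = -4*b + q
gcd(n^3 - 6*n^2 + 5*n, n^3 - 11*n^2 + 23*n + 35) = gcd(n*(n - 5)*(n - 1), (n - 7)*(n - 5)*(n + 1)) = n - 5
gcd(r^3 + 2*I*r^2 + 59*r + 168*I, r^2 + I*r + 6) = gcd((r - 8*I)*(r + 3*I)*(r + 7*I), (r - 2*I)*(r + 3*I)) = r + 3*I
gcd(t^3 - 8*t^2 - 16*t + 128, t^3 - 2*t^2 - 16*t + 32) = t^2 - 16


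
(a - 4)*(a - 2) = a^2 - 6*a + 8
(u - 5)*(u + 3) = u^2 - 2*u - 15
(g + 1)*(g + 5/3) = g^2 + 8*g/3 + 5/3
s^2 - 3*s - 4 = (s - 4)*(s + 1)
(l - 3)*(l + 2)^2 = l^3 + l^2 - 8*l - 12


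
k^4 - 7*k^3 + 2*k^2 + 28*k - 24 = (k - 6)*(k - 2)*(k - 1)*(k + 2)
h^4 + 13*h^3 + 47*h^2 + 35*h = h*(h + 1)*(h + 5)*(h + 7)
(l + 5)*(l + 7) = l^2 + 12*l + 35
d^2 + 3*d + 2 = (d + 1)*(d + 2)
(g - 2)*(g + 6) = g^2 + 4*g - 12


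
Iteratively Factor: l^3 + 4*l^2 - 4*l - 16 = (l + 2)*(l^2 + 2*l - 8) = (l + 2)*(l + 4)*(l - 2)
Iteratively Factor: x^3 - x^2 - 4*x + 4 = (x + 2)*(x^2 - 3*x + 2) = (x - 2)*(x + 2)*(x - 1)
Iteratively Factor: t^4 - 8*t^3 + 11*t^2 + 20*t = (t)*(t^3 - 8*t^2 + 11*t + 20) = t*(t - 5)*(t^2 - 3*t - 4) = t*(t - 5)*(t - 4)*(t + 1)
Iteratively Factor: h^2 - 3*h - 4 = (h + 1)*(h - 4)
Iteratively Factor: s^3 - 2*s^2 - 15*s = (s + 3)*(s^2 - 5*s) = (s - 5)*(s + 3)*(s)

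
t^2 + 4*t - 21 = (t - 3)*(t + 7)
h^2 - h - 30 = (h - 6)*(h + 5)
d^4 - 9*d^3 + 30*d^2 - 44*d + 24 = (d - 3)*(d - 2)^3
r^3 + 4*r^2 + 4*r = r*(r + 2)^2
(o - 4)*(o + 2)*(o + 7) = o^3 + 5*o^2 - 22*o - 56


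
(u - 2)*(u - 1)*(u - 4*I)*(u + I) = u^4 - 3*u^3 - 3*I*u^3 + 6*u^2 + 9*I*u^2 - 12*u - 6*I*u + 8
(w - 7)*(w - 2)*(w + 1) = w^3 - 8*w^2 + 5*w + 14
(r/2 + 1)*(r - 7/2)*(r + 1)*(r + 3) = r^4/2 + 5*r^3/4 - 5*r^2 - 65*r/4 - 21/2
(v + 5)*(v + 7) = v^2 + 12*v + 35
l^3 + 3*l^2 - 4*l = l*(l - 1)*(l + 4)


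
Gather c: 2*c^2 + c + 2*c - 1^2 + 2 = 2*c^2 + 3*c + 1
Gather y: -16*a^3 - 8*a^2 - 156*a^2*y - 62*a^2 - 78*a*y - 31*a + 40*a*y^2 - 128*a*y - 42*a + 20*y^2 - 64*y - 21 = -16*a^3 - 70*a^2 - 73*a + y^2*(40*a + 20) + y*(-156*a^2 - 206*a - 64) - 21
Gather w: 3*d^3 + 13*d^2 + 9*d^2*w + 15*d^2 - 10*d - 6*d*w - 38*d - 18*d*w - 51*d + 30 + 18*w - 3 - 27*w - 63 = 3*d^3 + 28*d^2 - 99*d + w*(9*d^2 - 24*d - 9) - 36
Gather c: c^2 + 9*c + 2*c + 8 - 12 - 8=c^2 + 11*c - 12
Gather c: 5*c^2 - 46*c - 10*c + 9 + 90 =5*c^2 - 56*c + 99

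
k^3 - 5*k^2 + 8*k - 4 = (k - 2)^2*(k - 1)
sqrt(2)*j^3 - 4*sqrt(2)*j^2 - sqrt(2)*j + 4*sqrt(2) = (j - 4)*(j - 1)*(sqrt(2)*j + sqrt(2))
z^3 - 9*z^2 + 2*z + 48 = (z - 8)*(z - 3)*(z + 2)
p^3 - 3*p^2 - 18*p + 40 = (p - 5)*(p - 2)*(p + 4)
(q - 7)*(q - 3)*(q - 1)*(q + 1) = q^4 - 10*q^3 + 20*q^2 + 10*q - 21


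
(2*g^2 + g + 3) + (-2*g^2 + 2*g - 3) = 3*g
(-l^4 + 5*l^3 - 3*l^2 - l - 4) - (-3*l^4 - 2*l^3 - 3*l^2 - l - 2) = 2*l^4 + 7*l^3 - 2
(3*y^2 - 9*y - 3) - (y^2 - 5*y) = 2*y^2 - 4*y - 3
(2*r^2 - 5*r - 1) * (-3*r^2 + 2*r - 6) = -6*r^4 + 19*r^3 - 19*r^2 + 28*r + 6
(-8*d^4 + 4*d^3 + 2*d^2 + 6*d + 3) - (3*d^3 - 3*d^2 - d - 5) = -8*d^4 + d^3 + 5*d^2 + 7*d + 8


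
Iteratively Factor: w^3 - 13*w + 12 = (w + 4)*(w^2 - 4*w + 3) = (w - 3)*(w + 4)*(w - 1)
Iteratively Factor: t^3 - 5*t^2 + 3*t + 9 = (t - 3)*(t^2 - 2*t - 3) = (t - 3)^2*(t + 1)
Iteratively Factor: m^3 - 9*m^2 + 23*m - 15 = (m - 3)*(m^2 - 6*m + 5) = (m - 3)*(m - 1)*(m - 5)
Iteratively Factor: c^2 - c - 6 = (c - 3)*(c + 2)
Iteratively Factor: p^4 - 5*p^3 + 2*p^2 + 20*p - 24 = (p - 2)*(p^3 - 3*p^2 - 4*p + 12) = (p - 2)^2*(p^2 - p - 6) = (p - 3)*(p - 2)^2*(p + 2)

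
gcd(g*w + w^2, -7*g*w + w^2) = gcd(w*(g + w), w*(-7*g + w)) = w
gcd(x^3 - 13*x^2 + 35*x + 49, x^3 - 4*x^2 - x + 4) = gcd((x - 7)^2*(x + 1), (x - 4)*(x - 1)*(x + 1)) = x + 1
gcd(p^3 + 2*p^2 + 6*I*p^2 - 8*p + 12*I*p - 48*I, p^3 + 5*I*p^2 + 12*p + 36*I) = p + 6*I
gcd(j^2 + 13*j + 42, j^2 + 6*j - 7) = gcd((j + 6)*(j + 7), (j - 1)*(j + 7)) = j + 7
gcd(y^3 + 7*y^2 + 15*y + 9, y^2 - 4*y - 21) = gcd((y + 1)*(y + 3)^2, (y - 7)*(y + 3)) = y + 3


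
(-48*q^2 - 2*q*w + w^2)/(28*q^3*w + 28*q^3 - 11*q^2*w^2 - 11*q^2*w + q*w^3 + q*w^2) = (-48*q^2 - 2*q*w + w^2)/(q*(28*q^2*w + 28*q^2 - 11*q*w^2 - 11*q*w + w^3 + w^2))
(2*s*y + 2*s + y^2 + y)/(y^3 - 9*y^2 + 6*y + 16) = (2*s + y)/(y^2 - 10*y + 16)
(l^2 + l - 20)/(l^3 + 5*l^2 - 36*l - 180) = (l - 4)/(l^2 - 36)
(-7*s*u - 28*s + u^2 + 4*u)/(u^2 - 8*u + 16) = (-7*s*u - 28*s + u^2 + 4*u)/(u^2 - 8*u + 16)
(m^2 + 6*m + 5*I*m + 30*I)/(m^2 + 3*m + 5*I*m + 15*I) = (m + 6)/(m + 3)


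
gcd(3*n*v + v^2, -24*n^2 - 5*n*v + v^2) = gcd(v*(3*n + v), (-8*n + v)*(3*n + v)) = 3*n + v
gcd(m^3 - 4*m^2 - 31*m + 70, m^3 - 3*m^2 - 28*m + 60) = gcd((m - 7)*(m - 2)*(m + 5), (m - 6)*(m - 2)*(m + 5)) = m^2 + 3*m - 10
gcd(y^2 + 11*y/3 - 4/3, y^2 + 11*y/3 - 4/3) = y^2 + 11*y/3 - 4/3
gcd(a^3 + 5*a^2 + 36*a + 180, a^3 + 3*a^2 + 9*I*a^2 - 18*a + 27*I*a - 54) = a + 6*I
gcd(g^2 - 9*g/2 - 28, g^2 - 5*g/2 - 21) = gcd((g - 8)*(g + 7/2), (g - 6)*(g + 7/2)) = g + 7/2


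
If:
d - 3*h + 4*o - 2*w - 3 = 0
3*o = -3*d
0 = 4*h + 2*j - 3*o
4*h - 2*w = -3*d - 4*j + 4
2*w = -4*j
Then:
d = 8/9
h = -1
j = 2/3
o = -8/9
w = -4/3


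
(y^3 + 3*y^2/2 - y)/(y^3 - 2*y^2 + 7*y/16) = 8*(2*y^2 + 3*y - 2)/(16*y^2 - 32*y + 7)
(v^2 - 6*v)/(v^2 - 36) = v/(v + 6)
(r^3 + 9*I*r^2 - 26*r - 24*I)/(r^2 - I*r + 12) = (r^2 + 6*I*r - 8)/(r - 4*I)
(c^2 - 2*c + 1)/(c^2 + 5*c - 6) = (c - 1)/(c + 6)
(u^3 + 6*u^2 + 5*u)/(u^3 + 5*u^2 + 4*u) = (u + 5)/(u + 4)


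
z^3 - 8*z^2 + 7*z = z*(z - 7)*(z - 1)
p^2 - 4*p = p*(p - 4)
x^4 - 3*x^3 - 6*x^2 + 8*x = x*(x - 4)*(x - 1)*(x + 2)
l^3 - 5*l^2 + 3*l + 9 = (l - 3)^2*(l + 1)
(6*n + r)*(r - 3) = 6*n*r - 18*n + r^2 - 3*r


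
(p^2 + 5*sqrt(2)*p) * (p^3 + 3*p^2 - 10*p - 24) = p^5 + 3*p^4 + 5*sqrt(2)*p^4 - 10*p^3 + 15*sqrt(2)*p^3 - 50*sqrt(2)*p^2 - 24*p^2 - 120*sqrt(2)*p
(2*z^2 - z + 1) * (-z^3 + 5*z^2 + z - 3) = -2*z^5 + 11*z^4 - 4*z^3 - 2*z^2 + 4*z - 3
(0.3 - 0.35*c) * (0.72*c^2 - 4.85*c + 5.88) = -0.252*c^3 + 1.9135*c^2 - 3.513*c + 1.764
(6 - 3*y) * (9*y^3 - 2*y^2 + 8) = -27*y^4 + 60*y^3 - 12*y^2 - 24*y + 48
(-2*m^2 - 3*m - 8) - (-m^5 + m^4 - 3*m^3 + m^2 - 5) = m^5 - m^4 + 3*m^3 - 3*m^2 - 3*m - 3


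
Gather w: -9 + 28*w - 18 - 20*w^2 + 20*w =-20*w^2 + 48*w - 27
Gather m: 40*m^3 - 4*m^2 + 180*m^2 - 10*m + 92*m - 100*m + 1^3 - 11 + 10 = 40*m^3 + 176*m^2 - 18*m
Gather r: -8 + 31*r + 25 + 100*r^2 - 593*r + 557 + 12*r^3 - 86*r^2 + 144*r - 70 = 12*r^3 + 14*r^2 - 418*r + 504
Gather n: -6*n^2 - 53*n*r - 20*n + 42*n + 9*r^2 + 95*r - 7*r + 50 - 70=-6*n^2 + n*(22 - 53*r) + 9*r^2 + 88*r - 20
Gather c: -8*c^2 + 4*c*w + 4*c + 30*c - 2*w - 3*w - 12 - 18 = -8*c^2 + c*(4*w + 34) - 5*w - 30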